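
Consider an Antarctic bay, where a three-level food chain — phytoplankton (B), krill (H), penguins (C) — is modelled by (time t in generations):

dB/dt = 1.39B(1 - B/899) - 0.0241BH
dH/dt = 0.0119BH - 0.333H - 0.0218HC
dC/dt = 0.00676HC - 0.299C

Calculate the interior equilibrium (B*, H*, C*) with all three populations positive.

B* ≈ 210, H* ≈ 44.2, C* ≈ 99.1

From dC/dt = 0: 0.00676H* = 0.299, so H* = 44.2.
From dB/dt = 0: 1.39(1 - B*/899) = 0.0241·44.2, giving B* = 899·(1 - 0.767) = 210.
From dH/dt = 0: 0.0119·210 - 0.333 = 0.0218C*, so C* = 2.16/0.0218 = 99.1.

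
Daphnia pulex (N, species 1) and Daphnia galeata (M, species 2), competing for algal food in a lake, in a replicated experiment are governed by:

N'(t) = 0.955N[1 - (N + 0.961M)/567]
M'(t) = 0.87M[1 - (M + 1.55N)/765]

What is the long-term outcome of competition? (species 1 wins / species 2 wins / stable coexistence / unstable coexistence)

unstable coexistence (outcome depends on initial conditions)

Compare the nullcline intercepts: K1/α12 = 567/0.961 = 590 < K2 = 765; K2/α21 = 765/1.55 = 494 < K1 = 567.
Since both are reversed, neither can invade when rare; the interior point is a saddle.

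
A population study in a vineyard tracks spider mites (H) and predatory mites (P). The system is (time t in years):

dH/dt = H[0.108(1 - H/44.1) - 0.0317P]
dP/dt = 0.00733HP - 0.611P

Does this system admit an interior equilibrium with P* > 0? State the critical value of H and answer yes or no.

Threshold H = 83.4; K < 83.4, so no, the predator goes extinct.

The predator equation gives dP/dt > 0 only when H > 0.611/0.00733 = 83.4.
Without the predator, H → K = 44.1. Since 44.1 < 83.4, the predator cannot invade.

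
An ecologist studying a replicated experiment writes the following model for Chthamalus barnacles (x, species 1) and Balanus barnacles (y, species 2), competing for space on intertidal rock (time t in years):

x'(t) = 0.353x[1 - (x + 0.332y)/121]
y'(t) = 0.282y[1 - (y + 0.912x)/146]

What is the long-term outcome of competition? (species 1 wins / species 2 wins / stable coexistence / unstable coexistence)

stable coexistence

Compare the nullcline intercepts: K1/α12 = 121/0.332 = 364 > K2 = 146; K2/α21 = 146/0.912 = 160 > K1 = 121.
Since both inequalities hold, each species can invade when rare, so the interior equilibrium is stable.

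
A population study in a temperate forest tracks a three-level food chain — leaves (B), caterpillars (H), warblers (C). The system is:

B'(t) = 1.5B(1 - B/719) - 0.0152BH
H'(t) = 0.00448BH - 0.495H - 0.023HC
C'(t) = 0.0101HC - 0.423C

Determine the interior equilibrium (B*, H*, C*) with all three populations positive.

From dC/dt = 0: 0.0101H* = 0.423, so H* = 41.9.
From dB/dt = 0: 1.5(1 - B*/719) = 0.0152·41.9, giving B* = 719·(1 - 0.424) = 414.
From dH/dt = 0: 0.00448·414 - 0.495 = 0.023C*, so C* = 1.36/0.023 = 59.1.

B* ≈ 414, H* ≈ 41.9, C* ≈ 59.1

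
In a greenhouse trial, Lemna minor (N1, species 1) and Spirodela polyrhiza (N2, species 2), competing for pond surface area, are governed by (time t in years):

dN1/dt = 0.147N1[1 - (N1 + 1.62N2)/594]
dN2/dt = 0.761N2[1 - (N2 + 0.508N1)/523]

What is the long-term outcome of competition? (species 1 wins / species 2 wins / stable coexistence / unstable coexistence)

Compare the nullcline intercepts: K1/α12 = 594/1.62 = 367 < K2 = 523; K2/α21 = 523/0.508 = 1030 > K1 = 594.
Since the inequalities point opposite ways, species 2 can invade but species 1 cannot.

species 2 excludes species 1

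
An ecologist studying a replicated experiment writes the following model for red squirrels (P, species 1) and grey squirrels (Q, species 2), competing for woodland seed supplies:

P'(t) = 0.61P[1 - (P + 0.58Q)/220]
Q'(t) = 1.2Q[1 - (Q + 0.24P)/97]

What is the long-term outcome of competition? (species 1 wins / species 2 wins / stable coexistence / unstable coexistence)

Compare the nullcline intercepts: K1/α12 = 220/0.58 = 379 > K2 = 97; K2/α21 = 97/0.24 = 404 > K1 = 220.
Since both inequalities hold, each species can invade when rare, so the interior equilibrium is stable.

stable coexistence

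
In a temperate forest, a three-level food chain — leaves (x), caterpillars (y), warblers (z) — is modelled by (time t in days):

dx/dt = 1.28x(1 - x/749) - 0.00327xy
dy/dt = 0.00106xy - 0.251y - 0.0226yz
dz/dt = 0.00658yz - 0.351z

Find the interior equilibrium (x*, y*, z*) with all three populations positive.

From dz/dt = 0: 0.00658y* = 0.351, so y* = 53.3.
From dx/dt = 0: 1.28(1 - x*/749) = 0.00327·53.3, giving x* = 749·(1 - 0.136) = 647.
From dy/dt = 0: 0.00106·647 - 0.251 = 0.0226z*, so z* = 0.435/0.0226 = 19.2.

x* ≈ 647, y* ≈ 53.3, z* ≈ 19.2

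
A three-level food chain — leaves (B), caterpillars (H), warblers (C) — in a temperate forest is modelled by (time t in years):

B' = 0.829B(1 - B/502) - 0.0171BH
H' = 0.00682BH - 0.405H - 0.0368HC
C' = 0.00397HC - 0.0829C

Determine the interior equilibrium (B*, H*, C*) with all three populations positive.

From dC/dt = 0: 0.00397H* = 0.0829, so H* = 20.9.
From dB/dt = 0: 0.829(1 - B*/502) = 0.0171·20.9, giving B* = 502·(1 - 0.431) = 286.
From dH/dt = 0: 0.00682·286 - 0.405 = 0.0368C*, so C* = 1.54/0.0368 = 42.

B* ≈ 286, H* ≈ 20.9, C* ≈ 42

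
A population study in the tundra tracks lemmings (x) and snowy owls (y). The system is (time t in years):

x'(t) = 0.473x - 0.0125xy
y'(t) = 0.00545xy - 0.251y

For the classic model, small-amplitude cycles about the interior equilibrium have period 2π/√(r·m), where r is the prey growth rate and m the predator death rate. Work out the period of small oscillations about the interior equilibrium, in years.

Here r = 0.473 and m = 0.251, so r·m = 0.119.
ω = √0.119 = 0.345 per year, hence T = 2π/ω ≈ 18.2 years.

T ≈ 18.2 years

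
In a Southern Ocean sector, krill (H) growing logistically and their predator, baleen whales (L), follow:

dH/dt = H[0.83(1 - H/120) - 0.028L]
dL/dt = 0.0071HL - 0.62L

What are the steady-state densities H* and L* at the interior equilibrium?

H* ≈ 87.3, L* ≈ 8.07

From dL/dt = 0 with L > 0: 0.0071H* = 0.62, so H* = 87.3.
Substitute into dH/dt = 0: 0.83(1 - 87.3/120) = 0.028L*.
The bracket is 0.272, giving L* = 0.226/0.028 = 8.07.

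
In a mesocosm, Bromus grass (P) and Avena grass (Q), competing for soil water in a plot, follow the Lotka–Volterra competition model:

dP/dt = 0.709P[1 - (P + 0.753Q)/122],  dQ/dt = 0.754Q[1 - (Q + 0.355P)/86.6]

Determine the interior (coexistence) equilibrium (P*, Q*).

Setting both brackets to zero gives the nullclines P + 0.753Q = 122 and 0.355P + Q = 86.6.
Substituting Q = 86.6 - 0.355P into the first: P(1 - 0.753·0.355) = 122 - 0.753·86.6.
So P* = 56.8/0.733 = 77.5, and then Q* = 86.6 - 0.355·77.5 = 59.1.

P* ≈ 77.5, Q* ≈ 59.1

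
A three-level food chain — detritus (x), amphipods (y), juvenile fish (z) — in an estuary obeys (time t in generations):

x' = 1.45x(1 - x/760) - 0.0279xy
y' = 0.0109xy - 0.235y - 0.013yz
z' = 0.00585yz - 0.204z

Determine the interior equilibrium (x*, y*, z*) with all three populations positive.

From dz/dt = 0: 0.00585y* = 0.204, so y* = 34.9.
From dx/dt = 0: 1.45(1 - x*/760) = 0.0279·34.9, giving x* = 760·(1 - 0.671) = 250.
From dy/dt = 0: 0.0109·250 - 0.235 = 0.013z*, so z* = 2.49/0.013 = 192.

x* ≈ 250, y* ≈ 34.9, z* ≈ 192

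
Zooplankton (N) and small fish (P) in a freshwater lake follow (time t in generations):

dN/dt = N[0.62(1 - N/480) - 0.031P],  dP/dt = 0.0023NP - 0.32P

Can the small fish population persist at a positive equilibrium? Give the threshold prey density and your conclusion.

Threshold N = 139; K > 139, so yes, the predator persists.

The predator equation gives dP/dt > 0 only when N > 0.32/0.0023 = 139.
Without the predator, N → K = 480. Since 480 > 139, the predator can invade and persist.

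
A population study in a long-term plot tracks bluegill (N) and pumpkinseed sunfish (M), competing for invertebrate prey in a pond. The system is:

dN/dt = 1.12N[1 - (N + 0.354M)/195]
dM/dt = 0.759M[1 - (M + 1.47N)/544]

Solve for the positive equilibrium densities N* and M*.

Setting both brackets to zero gives the nullclines N + 0.354M = 195 and 1.47N + M = 544.
Substituting M = 544 - 1.47N into the first: N(1 - 0.354·1.47) = 195 - 0.354·544.
So N* = 2.42/0.48 = 5.05, and then M* = 544 - 1.47·5.05 = 537.

N* ≈ 5.05, M* ≈ 537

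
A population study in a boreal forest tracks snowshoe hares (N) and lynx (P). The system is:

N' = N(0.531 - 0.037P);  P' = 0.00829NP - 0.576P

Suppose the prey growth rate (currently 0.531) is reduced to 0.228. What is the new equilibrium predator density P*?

At the interior fixed point, setting dN/dt = 0 with N > 0 fixes P* = (prey growth rate)/(NP coefficient) — independent of the other coefficients.
With the change, P* = 0.228/0.037 = 6.16; it falls from 14.4.

P* ≈ 6.16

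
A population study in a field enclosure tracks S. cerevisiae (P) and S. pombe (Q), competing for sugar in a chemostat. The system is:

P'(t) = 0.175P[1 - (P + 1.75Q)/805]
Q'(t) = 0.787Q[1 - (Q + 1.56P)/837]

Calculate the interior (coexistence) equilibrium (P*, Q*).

P* ≈ 381, Q* ≈ 242

Setting both brackets to zero gives the nullclines P + 1.75Q = 805 and 1.56P + Q = 837.
Substituting Q = 837 - 1.56P into the first: P(1 - 1.75·1.56) = 805 - 1.75·837.
So P* = -660/-1.73 = 381, and then Q* = 837 - 1.56·381 = 242.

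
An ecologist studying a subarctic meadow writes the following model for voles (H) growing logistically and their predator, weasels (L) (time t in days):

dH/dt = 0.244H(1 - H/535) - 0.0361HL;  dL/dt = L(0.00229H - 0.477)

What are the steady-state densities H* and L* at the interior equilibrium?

From dL/dt = 0 with L > 0: 0.00229H* = 0.477, so H* = 208.
Substitute into dH/dt = 0: 0.244(1 - 208/535) = 0.0361L*.
The bracket is 0.611, giving L* = 0.149/0.0361 = 4.13.

H* ≈ 208, L* ≈ 4.13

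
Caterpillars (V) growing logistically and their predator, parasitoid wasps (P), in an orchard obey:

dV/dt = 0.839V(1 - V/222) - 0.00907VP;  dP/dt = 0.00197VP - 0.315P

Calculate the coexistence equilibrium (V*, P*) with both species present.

From dP/dt = 0 with P > 0: 0.00197V* = 0.315, so V* = 160.
Substitute into dV/dt = 0: 0.839(1 - 160/222) = 0.00907P*.
The bracket is 0.28, giving P* = 0.235/0.00907 = 25.9.

V* ≈ 160, P* ≈ 25.9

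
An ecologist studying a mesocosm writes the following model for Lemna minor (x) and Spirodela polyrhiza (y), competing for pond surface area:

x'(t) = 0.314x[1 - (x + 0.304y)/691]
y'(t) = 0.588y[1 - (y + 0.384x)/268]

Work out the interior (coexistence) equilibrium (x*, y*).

x* ≈ 690, y* ≈ 3.01

Setting both brackets to zero gives the nullclines x + 0.304y = 691 and 0.384x + y = 268.
Substituting y = 268 - 0.384x into the first: x(1 - 0.304·0.384) = 691 - 0.304·268.
So x* = 610/0.883 = 690, and then y* = 268 - 0.384·690 = 3.01.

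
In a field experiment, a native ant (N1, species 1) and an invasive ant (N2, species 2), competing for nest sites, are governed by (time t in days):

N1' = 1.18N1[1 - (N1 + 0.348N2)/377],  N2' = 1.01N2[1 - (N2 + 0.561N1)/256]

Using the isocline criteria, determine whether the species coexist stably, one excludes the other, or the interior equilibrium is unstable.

stable coexistence

Compare the nullcline intercepts: K1/α12 = 377/0.348 = 1080 > K2 = 256; K2/α21 = 256/0.561 = 456 > K1 = 377.
Since both inequalities hold, each species can invade when rare, so the interior equilibrium is stable.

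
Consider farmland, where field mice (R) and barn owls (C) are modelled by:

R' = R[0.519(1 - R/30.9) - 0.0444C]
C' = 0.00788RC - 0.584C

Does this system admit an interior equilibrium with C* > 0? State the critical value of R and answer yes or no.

Threshold R = 74.1; K < 74.1, so no, the predator goes extinct.

The predator equation gives dC/dt > 0 only when R > 0.584/0.00788 = 74.1.
Without the predator, R → K = 30.9. Since 30.9 < 74.1, the predator cannot invade.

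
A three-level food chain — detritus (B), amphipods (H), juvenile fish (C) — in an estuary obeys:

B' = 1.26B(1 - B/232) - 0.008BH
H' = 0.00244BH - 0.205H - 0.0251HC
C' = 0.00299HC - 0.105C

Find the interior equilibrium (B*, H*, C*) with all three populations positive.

From dC/dt = 0: 0.00299H* = 0.105, so H* = 35.1.
From dB/dt = 0: 1.26(1 - B*/232) = 0.008·35.1, giving B* = 232·(1 - 0.223) = 180.
From dH/dt = 0: 0.00244·180 - 0.205 = 0.0251C*, so C* = 0.235/0.0251 = 9.36.

B* ≈ 180, H* ≈ 35.1, C* ≈ 9.36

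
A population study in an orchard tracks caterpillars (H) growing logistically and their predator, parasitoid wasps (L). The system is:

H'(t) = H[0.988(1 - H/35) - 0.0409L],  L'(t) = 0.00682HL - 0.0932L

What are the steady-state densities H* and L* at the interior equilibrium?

From dL/dt = 0 with L > 0: 0.00682H* = 0.0932, so H* = 13.7.
Substitute into dH/dt = 0: 0.988(1 - 13.7/35) = 0.0409L*.
The bracket is 0.61, giving L* = 0.602/0.0409 = 14.7.

H* ≈ 13.7, L* ≈ 14.7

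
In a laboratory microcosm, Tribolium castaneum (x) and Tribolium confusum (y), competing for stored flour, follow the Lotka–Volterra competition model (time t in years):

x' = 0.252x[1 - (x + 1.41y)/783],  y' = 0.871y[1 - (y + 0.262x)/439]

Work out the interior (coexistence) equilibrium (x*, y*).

x* ≈ 260, y* ≈ 371

Setting both brackets to zero gives the nullclines x + 1.41y = 783 and 0.262x + y = 439.
Substituting y = 439 - 0.262x into the first: x(1 - 1.41·0.262) = 783 - 1.41·439.
So x* = 164/0.631 = 260, and then y* = 439 - 0.262·260 = 371.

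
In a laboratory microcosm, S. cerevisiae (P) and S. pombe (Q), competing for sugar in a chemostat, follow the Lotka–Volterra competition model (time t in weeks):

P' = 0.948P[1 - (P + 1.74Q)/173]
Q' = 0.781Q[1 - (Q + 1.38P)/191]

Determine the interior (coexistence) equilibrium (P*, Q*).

Setting both brackets to zero gives the nullclines P + 1.74Q = 173 and 1.38P + Q = 191.
Substituting Q = 191 - 1.38P into the first: P(1 - 1.74·1.38) = 173 - 1.74·191.
So P* = -159/-1.4 = 114, and then Q* = 191 - 1.38·114 = 34.1.

P* ≈ 114, Q* ≈ 34.1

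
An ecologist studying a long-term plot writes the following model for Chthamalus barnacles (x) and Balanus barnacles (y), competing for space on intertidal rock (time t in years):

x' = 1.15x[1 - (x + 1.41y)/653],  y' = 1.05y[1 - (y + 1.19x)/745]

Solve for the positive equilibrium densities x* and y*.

x* ≈ 586, y* ≈ 47.3

Setting both brackets to zero gives the nullclines x + 1.41y = 653 and 1.19x + y = 745.
Substituting y = 745 - 1.19x into the first: x(1 - 1.41·1.19) = 653 - 1.41·745.
So x* = -397/-0.678 = 586, and then y* = 745 - 1.19·586 = 47.3.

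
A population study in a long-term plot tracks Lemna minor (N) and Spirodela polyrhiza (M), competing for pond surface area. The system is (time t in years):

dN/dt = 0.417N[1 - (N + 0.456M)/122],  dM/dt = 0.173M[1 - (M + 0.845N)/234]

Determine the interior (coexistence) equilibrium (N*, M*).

Setting both brackets to zero gives the nullclines N + 0.456M = 122 and 0.845N + M = 234.
Substituting M = 234 - 0.845N into the first: N(1 - 0.456·0.845) = 122 - 0.456·234.
So N* = 15.3/0.615 = 24.9, and then M* = 234 - 0.845·24.9 = 213.

N* ≈ 24.9, M* ≈ 213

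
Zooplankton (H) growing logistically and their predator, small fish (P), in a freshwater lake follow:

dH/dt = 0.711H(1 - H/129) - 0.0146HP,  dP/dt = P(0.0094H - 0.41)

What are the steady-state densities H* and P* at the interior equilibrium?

From dP/dt = 0 with P > 0: 0.0094H* = 0.41, so H* = 43.6.
Substitute into dH/dt = 0: 0.711(1 - 43.6/129) = 0.0146P*.
The bracket is 0.662, giving P* = 0.471/0.0146 = 32.2.

H* ≈ 43.6, P* ≈ 32.2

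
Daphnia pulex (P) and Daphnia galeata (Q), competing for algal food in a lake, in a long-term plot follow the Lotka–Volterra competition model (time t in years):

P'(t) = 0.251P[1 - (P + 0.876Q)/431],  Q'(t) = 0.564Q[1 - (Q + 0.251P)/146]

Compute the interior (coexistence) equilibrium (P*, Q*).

Setting both brackets to zero gives the nullclines P + 0.876Q = 431 and 0.251P + Q = 146.
Substituting Q = 146 - 0.251P into the first: P(1 - 0.876·0.251) = 431 - 0.876·146.
So P* = 303/0.78 = 389, and then Q* = 146 - 0.251·389 = 48.5.

P* ≈ 389, Q* ≈ 48.5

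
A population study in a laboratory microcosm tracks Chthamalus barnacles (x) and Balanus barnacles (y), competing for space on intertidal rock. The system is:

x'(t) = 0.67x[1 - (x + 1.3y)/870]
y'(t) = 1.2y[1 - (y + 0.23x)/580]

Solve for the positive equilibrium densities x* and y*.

Setting both brackets to zero gives the nullclines x + 1.3y = 870 and 0.23x + y = 580.
Substituting y = 580 - 0.23x into the first: x(1 - 1.3·0.23) = 870 - 1.3·580.
So x* = 116/0.701 = 165, and then y* = 580 - 0.23·165 = 542.

x* ≈ 165, y* ≈ 542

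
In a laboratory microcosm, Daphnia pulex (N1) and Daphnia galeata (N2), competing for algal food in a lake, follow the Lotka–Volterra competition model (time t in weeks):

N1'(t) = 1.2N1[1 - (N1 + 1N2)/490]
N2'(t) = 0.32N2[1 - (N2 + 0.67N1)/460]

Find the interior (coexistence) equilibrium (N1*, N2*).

N1* ≈ 90.9, N2* ≈ 399

Setting both brackets to zero gives the nullclines N1 + 1N2 = 490 and 0.67N1 + N2 = 460.
Substituting N2 = 460 - 0.67N1 into the first: N1(1 - 1·0.67) = 490 - 1·460.
So N1* = 30/0.33 = 90.9, and then N2* = 460 - 0.67·90.9 = 399.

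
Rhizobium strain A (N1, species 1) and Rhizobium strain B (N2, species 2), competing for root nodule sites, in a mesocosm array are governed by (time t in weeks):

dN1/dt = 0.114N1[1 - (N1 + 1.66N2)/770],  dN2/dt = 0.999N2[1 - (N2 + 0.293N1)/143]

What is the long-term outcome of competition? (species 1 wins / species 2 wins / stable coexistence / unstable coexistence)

Compare the nullcline intercepts: K1/α12 = 770/1.66 = 464 > K2 = 143; K2/α21 = 143/0.293 = 488 < K1 = 770.
Since the inequalities point opposite ways, species 1 can invade but species 2 cannot.

species 1 excludes species 2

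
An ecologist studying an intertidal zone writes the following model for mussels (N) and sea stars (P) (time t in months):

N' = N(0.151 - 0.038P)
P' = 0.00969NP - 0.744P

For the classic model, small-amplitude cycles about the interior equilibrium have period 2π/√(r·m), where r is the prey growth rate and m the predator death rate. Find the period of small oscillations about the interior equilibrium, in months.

Here r = 0.151 and m = 0.744, so r·m = 0.112.
ω = √0.112 = 0.335 per month, hence T = 2π/ω ≈ 18.7 months.

T ≈ 18.7 months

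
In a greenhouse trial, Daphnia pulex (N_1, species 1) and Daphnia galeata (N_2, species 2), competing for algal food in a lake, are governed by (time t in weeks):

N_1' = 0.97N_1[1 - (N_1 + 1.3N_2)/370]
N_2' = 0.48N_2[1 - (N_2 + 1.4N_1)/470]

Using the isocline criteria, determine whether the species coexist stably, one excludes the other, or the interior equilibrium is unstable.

Compare the nullcline intercepts: K1/α12 = 370/1.3 = 285 < K2 = 470; K2/α21 = 470/1.4 = 336 < K1 = 370.
Since both are reversed, neither can invade when rare; the interior point is a saddle.

unstable coexistence (outcome depends on initial conditions)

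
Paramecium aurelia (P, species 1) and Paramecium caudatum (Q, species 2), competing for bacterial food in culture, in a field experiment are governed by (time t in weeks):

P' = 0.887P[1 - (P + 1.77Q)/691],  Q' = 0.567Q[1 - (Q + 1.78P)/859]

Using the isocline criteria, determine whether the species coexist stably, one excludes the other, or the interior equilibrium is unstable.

unstable coexistence (outcome depends on initial conditions)

Compare the nullcline intercepts: K1/α12 = 691/1.77 = 390 < K2 = 859; K2/α21 = 859/1.78 = 483 < K1 = 691.
Since both are reversed, neither can invade when rare; the interior point is a saddle.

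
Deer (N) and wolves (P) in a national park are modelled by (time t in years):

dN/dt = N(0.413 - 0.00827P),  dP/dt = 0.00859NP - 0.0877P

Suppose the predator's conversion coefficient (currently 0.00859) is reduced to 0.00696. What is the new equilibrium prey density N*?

N* ≈ 12.6

At the interior fixed point, setting dP/dt = 0 with P > 0 fixes N* = (predator death rate)/(NP coefficient) — independent of the other coefficients.
With the change, N* = 0.0877/0.00696 = 12.6; it rises from 10.2.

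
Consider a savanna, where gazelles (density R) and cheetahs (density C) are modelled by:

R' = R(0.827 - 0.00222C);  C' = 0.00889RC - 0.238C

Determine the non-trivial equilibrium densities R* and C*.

Set dC/dt = 0 with C > 0: 0.00889R - 0.238 = 0, so R* = 0.238/0.00889 = 26.8.
Set dR/dt = 0 with R > 0: 0.827 - 0.00222C = 0, so C* = 0.827/0.00222 = 373.

R* ≈ 26.8, C* ≈ 373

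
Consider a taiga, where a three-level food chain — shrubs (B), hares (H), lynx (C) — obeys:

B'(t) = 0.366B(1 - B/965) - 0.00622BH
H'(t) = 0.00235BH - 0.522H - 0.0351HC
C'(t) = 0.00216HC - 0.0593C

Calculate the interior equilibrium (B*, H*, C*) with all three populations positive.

B* ≈ 515, H* ≈ 27.5, C* ≈ 19.6

From dC/dt = 0: 0.00216H* = 0.0593, so H* = 27.5.
From dB/dt = 0: 0.366(1 - B*/965) = 0.00622·27.5, giving B* = 965·(1 - 0.467) = 515.
From dH/dt = 0: 0.00235·515 - 0.522 = 0.0351C*, so C* = 0.688/0.0351 = 19.6.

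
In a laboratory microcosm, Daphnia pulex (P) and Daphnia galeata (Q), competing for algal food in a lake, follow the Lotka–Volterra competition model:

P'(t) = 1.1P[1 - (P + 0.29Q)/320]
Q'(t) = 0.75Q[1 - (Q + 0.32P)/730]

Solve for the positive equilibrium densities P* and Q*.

Setting both brackets to zero gives the nullclines P + 0.29Q = 320 and 0.32P + Q = 730.
Substituting Q = 730 - 0.32P into the first: P(1 - 0.29·0.32) = 320 - 0.29·730.
So P* = 108/0.907 = 119, and then Q* = 730 - 0.32·119 = 692.

P* ≈ 119, Q* ≈ 692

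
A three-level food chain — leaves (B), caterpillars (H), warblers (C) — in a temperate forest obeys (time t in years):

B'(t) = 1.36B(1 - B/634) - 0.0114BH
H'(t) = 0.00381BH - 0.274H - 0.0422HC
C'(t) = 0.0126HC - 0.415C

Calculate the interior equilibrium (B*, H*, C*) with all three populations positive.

B* ≈ 459, H* ≈ 32.9, C* ≈ 34.9

From dC/dt = 0: 0.0126H* = 0.415, so H* = 32.9.
From dB/dt = 0: 1.36(1 - B*/634) = 0.0114·32.9, giving B* = 634·(1 - 0.276) = 459.
From dH/dt = 0: 0.00381·459 - 0.274 = 0.0422C*, so C* = 1.47/0.0422 = 34.9.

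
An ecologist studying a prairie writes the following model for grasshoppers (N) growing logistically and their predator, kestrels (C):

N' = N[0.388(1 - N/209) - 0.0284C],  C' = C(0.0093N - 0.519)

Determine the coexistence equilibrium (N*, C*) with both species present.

From dC/dt = 0 with C > 0: 0.0093N* = 0.519, so N* = 55.8.
Substitute into dN/dt = 0: 0.388(1 - 55.8/209) = 0.0284C*.
The bracket is 0.733, giving C* = 0.284/0.0284 = 10.

N* ≈ 55.8, C* ≈ 10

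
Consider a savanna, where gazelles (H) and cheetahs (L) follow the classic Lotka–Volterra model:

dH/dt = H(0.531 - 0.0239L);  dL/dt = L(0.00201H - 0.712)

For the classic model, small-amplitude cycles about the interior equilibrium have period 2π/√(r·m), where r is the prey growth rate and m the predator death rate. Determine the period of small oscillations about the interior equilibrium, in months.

Here r = 0.531 and m = 0.712, so r·m = 0.378.
ω = √0.378 = 0.615 per month, hence T = 2π/ω ≈ 10.2 months.

T ≈ 10.2 months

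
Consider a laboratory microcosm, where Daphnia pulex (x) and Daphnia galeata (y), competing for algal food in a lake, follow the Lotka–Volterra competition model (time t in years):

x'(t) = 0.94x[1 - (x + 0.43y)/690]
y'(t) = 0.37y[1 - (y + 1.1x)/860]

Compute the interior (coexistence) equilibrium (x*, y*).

x* ≈ 608, y* ≈ 192

Setting both brackets to zero gives the nullclines x + 0.43y = 690 and 1.1x + y = 860.
Substituting y = 860 - 1.1x into the first: x(1 - 0.43·1.1) = 690 - 0.43·860.
So x* = 320/0.527 = 608, and then y* = 860 - 1.1·608 = 192.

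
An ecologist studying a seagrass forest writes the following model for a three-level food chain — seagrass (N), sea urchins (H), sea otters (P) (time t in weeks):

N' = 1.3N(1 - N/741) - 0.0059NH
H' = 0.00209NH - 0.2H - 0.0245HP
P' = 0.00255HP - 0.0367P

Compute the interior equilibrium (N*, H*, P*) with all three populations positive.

From dP/dt = 0: 0.00255H* = 0.0367, so H* = 14.4.
From dN/dt = 0: 1.3(1 - N*/741) = 0.0059·14.4, giving N* = 741·(1 - 0.0653) = 693.
From dH/dt = 0: 0.00209·693 - 0.2 = 0.0245P*, so P* = 1.25/0.0245 = 50.9.

N* ≈ 693, H* ≈ 14.4, P* ≈ 50.9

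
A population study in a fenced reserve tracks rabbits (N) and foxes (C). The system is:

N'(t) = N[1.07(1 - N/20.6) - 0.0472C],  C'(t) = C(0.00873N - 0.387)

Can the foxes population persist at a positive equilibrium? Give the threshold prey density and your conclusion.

Threshold N = 44.3; K < 44.3, so no, the predator goes extinct.

The predator equation gives dC/dt > 0 only when N > 0.387/0.00873 = 44.3.
Without the predator, N → K = 20.6. Since 20.6 < 44.3, the predator cannot invade.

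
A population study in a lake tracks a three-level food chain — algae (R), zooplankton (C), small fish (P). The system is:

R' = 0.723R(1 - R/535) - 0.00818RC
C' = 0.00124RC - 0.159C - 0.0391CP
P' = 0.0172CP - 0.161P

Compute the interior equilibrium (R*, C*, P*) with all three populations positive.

R* ≈ 478, C* ≈ 9.36, P* ≈ 11.1

From dP/dt = 0: 0.0172C* = 0.161, so C* = 9.36.
From dR/dt = 0: 0.723(1 - R*/535) = 0.00818·9.36, giving R* = 535·(1 - 0.106) = 478.
From dC/dt = 0: 0.00124·478 - 0.159 = 0.0391P*, so P* = 0.434/0.0391 = 11.1.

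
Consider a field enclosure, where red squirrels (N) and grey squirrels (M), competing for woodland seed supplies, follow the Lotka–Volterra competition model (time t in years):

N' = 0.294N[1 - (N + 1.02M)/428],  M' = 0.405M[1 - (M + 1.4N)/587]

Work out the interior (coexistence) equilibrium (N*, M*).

Setting both brackets to zero gives the nullclines N + 1.02M = 428 and 1.4N + M = 587.
Substituting M = 587 - 1.4N into the first: N(1 - 1.02·1.4) = 428 - 1.02·587.
So N* = -171/-0.428 = 399, and then M* = 587 - 1.4·399 = 28.5.

N* ≈ 399, M* ≈ 28.5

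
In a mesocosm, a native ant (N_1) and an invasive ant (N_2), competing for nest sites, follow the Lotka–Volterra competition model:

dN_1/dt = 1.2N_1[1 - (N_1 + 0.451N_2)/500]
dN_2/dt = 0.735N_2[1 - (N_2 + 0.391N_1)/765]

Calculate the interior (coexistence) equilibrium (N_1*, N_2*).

N_1* ≈ 188, N_2* ≈ 691

Setting both brackets to zero gives the nullclines N_1 + 0.451N_2 = 500 and 0.391N_1 + N_2 = 765.
Substituting N_2 = 765 - 0.391N_1 into the first: N_1(1 - 0.451·0.391) = 500 - 0.451·765.
So N_1* = 155/0.824 = 188, and then N_2* = 765 - 0.391·188 = 691.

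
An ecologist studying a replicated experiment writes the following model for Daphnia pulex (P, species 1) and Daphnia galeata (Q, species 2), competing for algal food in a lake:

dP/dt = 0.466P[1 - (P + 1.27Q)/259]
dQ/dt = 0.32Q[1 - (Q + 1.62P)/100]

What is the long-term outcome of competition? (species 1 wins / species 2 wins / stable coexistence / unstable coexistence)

Compare the nullcline intercepts: K1/α12 = 259/1.27 = 204 > K2 = 100; K2/α21 = 100/1.62 = 61.7 < K1 = 259.
Since the inequalities point opposite ways, species 1 can invade but species 2 cannot.

species 1 excludes species 2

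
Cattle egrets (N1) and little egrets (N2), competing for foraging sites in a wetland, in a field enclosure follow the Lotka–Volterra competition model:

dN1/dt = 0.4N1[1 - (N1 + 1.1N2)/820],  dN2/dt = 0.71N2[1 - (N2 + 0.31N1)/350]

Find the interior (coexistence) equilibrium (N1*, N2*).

Setting both brackets to zero gives the nullclines N1 + 1.1N2 = 820 and 0.31N1 + N2 = 350.
Substituting N2 = 350 - 0.31N1 into the first: N1(1 - 1.1·0.31) = 820 - 1.1·350.
So N1* = 435/0.659 = 660, and then N2* = 350 - 0.31·660 = 145.

N1* ≈ 660, N2* ≈ 145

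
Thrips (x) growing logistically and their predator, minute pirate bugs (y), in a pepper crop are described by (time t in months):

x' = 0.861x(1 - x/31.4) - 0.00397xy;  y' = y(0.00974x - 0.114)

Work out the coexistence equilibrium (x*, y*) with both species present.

x* ≈ 11.7, y* ≈ 136

From dy/dt = 0 with y > 0: 0.00974x* = 0.114, so x* = 11.7.
Substitute into dx/dt = 0: 0.861(1 - 11.7/31.4) = 0.00397y*.
The bracket is 0.627, giving y* = 0.54/0.00397 = 136.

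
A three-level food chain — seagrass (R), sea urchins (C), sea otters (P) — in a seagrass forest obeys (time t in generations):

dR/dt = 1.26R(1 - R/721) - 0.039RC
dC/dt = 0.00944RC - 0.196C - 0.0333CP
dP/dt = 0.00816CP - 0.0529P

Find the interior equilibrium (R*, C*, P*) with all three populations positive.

From dP/dt = 0: 0.00816C* = 0.0529, so C* = 6.48.
From dR/dt = 0: 1.26(1 - R*/721) = 0.039·6.48, giving R* = 721·(1 - 0.201) = 576.
From dC/dt = 0: 0.00944·576 - 0.196 = 0.0333P*, so P* = 5.24/0.0333 = 157.

R* ≈ 576, C* ≈ 6.48, P* ≈ 157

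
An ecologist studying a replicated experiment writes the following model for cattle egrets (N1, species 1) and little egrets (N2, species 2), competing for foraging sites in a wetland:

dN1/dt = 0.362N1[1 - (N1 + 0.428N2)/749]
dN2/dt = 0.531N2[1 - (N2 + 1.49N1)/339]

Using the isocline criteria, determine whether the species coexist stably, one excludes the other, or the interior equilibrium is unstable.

Compare the nullcline intercepts: K1/α12 = 749/0.428 = 1750 > K2 = 339; K2/α21 = 339/1.49 = 228 < K1 = 749.
Since the inequalities point opposite ways, species 1 can invade but species 2 cannot.

species 1 excludes species 2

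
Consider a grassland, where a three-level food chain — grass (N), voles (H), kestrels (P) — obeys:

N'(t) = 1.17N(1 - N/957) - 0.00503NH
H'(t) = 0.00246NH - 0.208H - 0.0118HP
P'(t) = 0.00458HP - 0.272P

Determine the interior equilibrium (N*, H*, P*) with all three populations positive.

N* ≈ 713, H* ≈ 59.4, P* ≈ 131

From dP/dt = 0: 0.00458H* = 0.272, so H* = 59.4.
From dN/dt = 0: 1.17(1 - N*/957) = 0.00503·59.4, giving N* = 957·(1 - 0.255) = 713.
From dH/dt = 0: 0.00246·713 - 0.208 = 0.0118P*, so P* = 1.55/0.0118 = 131.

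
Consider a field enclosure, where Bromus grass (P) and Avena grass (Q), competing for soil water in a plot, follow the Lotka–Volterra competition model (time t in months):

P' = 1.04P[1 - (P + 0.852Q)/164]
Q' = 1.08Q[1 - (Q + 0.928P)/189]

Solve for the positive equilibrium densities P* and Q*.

Setting both brackets to zero gives the nullclines P + 0.852Q = 164 and 0.928P + Q = 189.
Substituting Q = 189 - 0.928P into the first: P(1 - 0.852·0.928) = 164 - 0.852·189.
So P* = 2.97/0.209 = 14.2, and then Q* = 189 - 0.928·14.2 = 176.

P* ≈ 14.2, Q* ≈ 176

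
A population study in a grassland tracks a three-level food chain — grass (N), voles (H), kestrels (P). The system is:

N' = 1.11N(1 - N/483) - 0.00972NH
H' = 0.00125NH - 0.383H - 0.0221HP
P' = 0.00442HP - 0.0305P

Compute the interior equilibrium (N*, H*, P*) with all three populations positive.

From dP/dt = 0: 0.00442H* = 0.0305, so H* = 6.9.
From dN/dt = 0: 1.11(1 - N*/483) = 0.00972·6.9, giving N* = 483·(1 - 0.0604) = 454.
From dH/dt = 0: 0.00125·454 - 0.383 = 0.0221P*, so P* = 0.184/0.0221 = 8.34.

N* ≈ 454, H* ≈ 6.9, P* ≈ 8.34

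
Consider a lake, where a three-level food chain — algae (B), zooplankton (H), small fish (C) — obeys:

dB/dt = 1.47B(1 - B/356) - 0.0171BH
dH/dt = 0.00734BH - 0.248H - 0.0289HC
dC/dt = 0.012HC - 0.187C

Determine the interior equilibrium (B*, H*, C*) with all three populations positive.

From dC/dt = 0: 0.012H* = 0.187, so H* = 15.6.
From dB/dt = 0: 1.47(1 - B*/356) = 0.0171·15.6, giving B* = 356·(1 - 0.181) = 291.
From dH/dt = 0: 0.00734·291 - 0.248 = 0.0289C*, so C* = 1.89/0.0289 = 65.4.

B* ≈ 291, H* ≈ 15.6, C* ≈ 65.4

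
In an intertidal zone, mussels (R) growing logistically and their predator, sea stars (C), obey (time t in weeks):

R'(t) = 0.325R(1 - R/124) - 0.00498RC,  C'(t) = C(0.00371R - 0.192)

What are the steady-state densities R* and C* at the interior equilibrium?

From dC/dt = 0 with C > 0: 0.00371R* = 0.192, so R* = 51.8.
Substitute into dR/dt = 0: 0.325(1 - 51.8/124) = 0.00498C*.
The bracket is 0.583, giving C* = 0.189/0.00498 = 38.

R* ≈ 51.8, C* ≈ 38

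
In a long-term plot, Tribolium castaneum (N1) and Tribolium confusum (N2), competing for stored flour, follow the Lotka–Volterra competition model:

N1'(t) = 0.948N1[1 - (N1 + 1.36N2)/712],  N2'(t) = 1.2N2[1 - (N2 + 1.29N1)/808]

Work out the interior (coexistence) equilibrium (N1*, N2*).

Setting both brackets to zero gives the nullclines N1 + 1.36N2 = 712 and 1.29N1 + N2 = 808.
Substituting N2 = 808 - 1.29N1 into the first: N1(1 - 1.36·1.29) = 712 - 1.36·808.
So N1* = -387/-0.754 = 513, and then N2* = 808 - 1.29·513 = 146.

N1* ≈ 513, N2* ≈ 146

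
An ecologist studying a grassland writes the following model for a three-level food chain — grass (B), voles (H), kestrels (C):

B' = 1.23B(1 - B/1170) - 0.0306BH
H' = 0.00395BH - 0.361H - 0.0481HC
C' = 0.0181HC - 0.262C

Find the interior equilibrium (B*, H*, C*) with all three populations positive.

B* ≈ 749, H* ≈ 14.5, C* ≈ 54

From dC/dt = 0: 0.0181H* = 0.262, so H* = 14.5.
From dB/dt = 0: 1.23(1 - B*/1170) = 0.0306·14.5, giving B* = 1170·(1 - 0.36) = 749.
From dH/dt = 0: 0.00395·749 - 0.361 = 0.0481C*, so C* = 2.6/0.0481 = 54.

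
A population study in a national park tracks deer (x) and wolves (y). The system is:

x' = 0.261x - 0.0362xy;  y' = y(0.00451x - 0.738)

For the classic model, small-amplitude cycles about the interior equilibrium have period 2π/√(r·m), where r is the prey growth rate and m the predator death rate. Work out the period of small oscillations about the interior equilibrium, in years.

T ≈ 14.3 years

Here r = 0.261 and m = 0.738, so r·m = 0.193.
ω = √0.193 = 0.439 per year, hence T = 2π/ω ≈ 14.3 years.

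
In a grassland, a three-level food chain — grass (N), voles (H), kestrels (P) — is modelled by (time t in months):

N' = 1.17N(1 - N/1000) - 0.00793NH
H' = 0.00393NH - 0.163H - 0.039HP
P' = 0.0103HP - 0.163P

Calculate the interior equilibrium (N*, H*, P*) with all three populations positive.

N* ≈ 893, H* ≈ 15.8, P* ≈ 85.8

From dP/dt = 0: 0.0103H* = 0.163, so H* = 15.8.
From dN/dt = 0: 1.17(1 - N*/1000) = 0.00793·15.8, giving N* = 1000·(1 - 0.107) = 893.
From dH/dt = 0: 0.00393·893 - 0.163 = 0.039P*, so P* = 3.35/0.039 = 85.8.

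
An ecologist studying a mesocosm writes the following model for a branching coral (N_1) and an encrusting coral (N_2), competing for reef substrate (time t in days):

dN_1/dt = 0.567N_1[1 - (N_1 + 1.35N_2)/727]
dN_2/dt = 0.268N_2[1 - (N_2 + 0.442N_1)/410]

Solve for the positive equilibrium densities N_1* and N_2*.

Setting both brackets to zero gives the nullclines N_1 + 1.35N_2 = 727 and 0.442N_1 + N_2 = 410.
Substituting N_2 = 410 - 0.442N_1 into the first: N_1(1 - 1.35·0.442) = 727 - 1.35·410.
So N_1* = 174/0.403 = 430, and then N_2* = 410 - 0.442·430 = 220.

N_1* ≈ 430, N_2* ≈ 220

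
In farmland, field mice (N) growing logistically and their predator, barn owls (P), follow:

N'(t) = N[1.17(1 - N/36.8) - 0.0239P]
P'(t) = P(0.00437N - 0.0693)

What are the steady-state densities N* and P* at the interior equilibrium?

From dP/dt = 0 with P > 0: 0.00437N* = 0.0693, so N* = 15.9.
Substitute into dN/dt = 0: 1.17(1 - 15.9/36.8) = 0.0239P*.
The bracket is 0.569, giving P* = 0.666/0.0239 = 27.9.

N* ≈ 15.9, P* ≈ 27.9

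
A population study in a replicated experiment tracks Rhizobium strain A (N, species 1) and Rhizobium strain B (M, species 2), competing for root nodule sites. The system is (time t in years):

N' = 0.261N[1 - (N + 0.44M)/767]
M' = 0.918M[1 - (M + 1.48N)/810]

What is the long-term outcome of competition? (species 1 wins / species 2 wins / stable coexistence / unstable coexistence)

species 1 excludes species 2

Compare the nullcline intercepts: K1/α12 = 767/0.44 = 1740 > K2 = 810; K2/α21 = 810/1.48 = 547 < K1 = 767.
Since the inequalities point opposite ways, species 1 can invade but species 2 cannot.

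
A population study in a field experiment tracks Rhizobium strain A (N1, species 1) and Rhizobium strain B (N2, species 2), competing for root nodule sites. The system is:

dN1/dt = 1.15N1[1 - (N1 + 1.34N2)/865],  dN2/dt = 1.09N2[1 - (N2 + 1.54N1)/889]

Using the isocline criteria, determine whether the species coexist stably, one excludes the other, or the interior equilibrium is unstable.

Compare the nullcline intercepts: K1/α12 = 865/1.34 = 646 < K2 = 889; K2/α21 = 889/1.54 = 577 < K1 = 865.
Since both are reversed, neither can invade when rare; the interior point is a saddle.

unstable coexistence (outcome depends on initial conditions)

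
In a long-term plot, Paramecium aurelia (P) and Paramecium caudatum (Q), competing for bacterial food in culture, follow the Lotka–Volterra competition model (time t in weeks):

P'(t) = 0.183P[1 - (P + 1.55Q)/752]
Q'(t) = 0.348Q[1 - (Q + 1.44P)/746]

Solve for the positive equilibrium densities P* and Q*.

P* ≈ 328, Q* ≈ 273

Setting both brackets to zero gives the nullclines P + 1.55Q = 752 and 1.44P + Q = 746.
Substituting Q = 746 - 1.44P into the first: P(1 - 1.55·1.44) = 752 - 1.55·746.
So P* = -404/-1.23 = 328, and then Q* = 746 - 1.44·328 = 273.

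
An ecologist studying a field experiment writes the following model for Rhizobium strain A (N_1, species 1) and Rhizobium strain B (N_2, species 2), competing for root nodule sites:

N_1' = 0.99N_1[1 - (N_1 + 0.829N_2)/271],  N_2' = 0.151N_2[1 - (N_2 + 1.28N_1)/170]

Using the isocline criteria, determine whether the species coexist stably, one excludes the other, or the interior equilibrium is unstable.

species 1 excludes species 2

Compare the nullcline intercepts: K1/α12 = 271/0.829 = 327 > K2 = 170; K2/α21 = 170/1.28 = 133 < K1 = 271.
Since the inequalities point opposite ways, species 1 can invade but species 2 cannot.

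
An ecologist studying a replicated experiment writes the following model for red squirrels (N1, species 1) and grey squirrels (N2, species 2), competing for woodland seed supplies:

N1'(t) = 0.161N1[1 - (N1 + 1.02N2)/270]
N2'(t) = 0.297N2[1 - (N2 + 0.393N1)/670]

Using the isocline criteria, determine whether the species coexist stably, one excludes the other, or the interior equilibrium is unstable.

Compare the nullcline intercepts: K1/α12 = 270/1.02 = 265 < K2 = 670; K2/α21 = 670/0.393 = 1700 > K1 = 270.
Since the inequalities point opposite ways, species 2 can invade but species 1 cannot.

species 2 excludes species 1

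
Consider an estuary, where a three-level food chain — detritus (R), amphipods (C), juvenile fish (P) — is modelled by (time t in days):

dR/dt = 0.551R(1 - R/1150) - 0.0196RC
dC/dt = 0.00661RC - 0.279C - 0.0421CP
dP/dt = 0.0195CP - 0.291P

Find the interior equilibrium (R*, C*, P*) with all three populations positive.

From dP/dt = 0: 0.0195C* = 0.291, so C* = 14.9.
From dR/dt = 0: 0.551(1 - R*/1150) = 0.0196·14.9, giving R* = 1150·(1 - 0.531) = 540.
From dC/dt = 0: 0.00661·540 - 0.279 = 0.0421P*, so P* = 3.29/0.0421 = 78.1.

R* ≈ 540, C* ≈ 14.9, P* ≈ 78.1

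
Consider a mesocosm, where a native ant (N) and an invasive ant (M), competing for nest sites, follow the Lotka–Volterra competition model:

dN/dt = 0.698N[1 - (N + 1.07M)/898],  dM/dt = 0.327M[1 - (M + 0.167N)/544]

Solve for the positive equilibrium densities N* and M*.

Setting both brackets to zero gives the nullclines N + 1.07M = 898 and 0.167N + M = 544.
Substituting M = 544 - 0.167N into the first: N(1 - 1.07·0.167) = 898 - 1.07·544.
So N* = 316/0.821 = 385, and then M* = 544 - 0.167·385 = 480.

N* ≈ 385, M* ≈ 480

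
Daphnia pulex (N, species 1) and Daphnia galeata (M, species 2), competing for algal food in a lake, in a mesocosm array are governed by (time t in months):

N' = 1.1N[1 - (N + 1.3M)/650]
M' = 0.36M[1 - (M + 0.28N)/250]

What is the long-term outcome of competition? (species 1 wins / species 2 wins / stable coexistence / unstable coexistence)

Compare the nullcline intercepts: K1/α12 = 650/1.3 = 500 > K2 = 250; K2/α21 = 250/0.28 = 893 > K1 = 650.
Since both inequalities hold, each species can invade when rare, so the interior equilibrium is stable.

stable coexistence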